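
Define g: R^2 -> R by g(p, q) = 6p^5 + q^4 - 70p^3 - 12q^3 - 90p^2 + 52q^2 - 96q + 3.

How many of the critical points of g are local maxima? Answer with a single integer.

2

g separates as a function of p plus a function of q, so ∇g=0 decouples.
∂g/∂p = 30p(p - 3)(p + 1)(p + 2) = 0 at p ∈ {-2, -1, 0, 3}; ∂g/∂q = 4(q - 4)(q - 3)(q - 2) = 0 at q ∈ {2, 3, 4}.
The Hessian is diagonal: diag(g_pp, g_qq). Second derivatives: g_pp(-2)=-300, g_pp(-1)=120, g_pp(0)=-180, g_pp(3)=1800; g_qq(2)=8, g_qq(3)=-4, g_qq(4)=8.
Local maxima occur where both diagonal entries negative: (-2, 3), (0, 3). Count: 2.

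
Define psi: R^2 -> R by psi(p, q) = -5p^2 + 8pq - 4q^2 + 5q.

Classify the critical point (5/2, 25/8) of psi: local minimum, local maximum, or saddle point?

The Hessian of psi is constant: H = [[-10, 8], [8, -8]].
det(H) = (-10)·(-8) − 8² = 16.
det(H) > 0 and tr(H) = -18 < 0, so H is negative definite and the point is a local maximum.

local maximum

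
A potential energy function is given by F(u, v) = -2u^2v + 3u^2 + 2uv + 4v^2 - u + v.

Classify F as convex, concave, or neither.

The term -2u^2v is cubic, so the Hessian is not constant.
∂²F/∂u² = -4v + 6, which takes both signs as v varies (negative for sufficiently large v). A diagonal entry of the Hessian changing sign means the Hessian is neither positive- nor negative-semidefinite on all of R^2.

neither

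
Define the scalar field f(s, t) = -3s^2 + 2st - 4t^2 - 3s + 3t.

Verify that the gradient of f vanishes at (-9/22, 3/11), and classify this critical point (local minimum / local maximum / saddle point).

local maximum

∇f = (-6s + 2t - 3, 2s - 8t + 3); substituting (-9/22, 3/11) gives ∇f = (0, 0), so (-9/22, 3/11) is indeed a critical point.
The Hessian of f is constant: H = [[-6, 2], [2, -8]].
det(H) = (-6)·(-8) − 2² = 44.
det(H) > 0 and tr(H) = -14 < 0, so H is negative definite and the point is a local maximum.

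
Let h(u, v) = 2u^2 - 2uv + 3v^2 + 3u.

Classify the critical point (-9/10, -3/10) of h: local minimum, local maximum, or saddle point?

The Hessian of h is constant: H = [[4, -2], [-2, 6]].
det(H) = 4·6 − (-2)² = 20.
det(H) > 0 and tr(H) = 10 > 0, so H is positive definite and the point is a local minimum.

local minimum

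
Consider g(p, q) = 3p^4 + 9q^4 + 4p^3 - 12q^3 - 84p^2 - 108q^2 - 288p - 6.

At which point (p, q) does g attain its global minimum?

g(p,q) separates as A(p) + B(q) − 6, so its minimum is min A + min B − 6.
A'(p) = 12(p - 4)(p + 2)(p + 3) vanishes at p ∈ {-3, -2, 4}; B'(q) = 36q(q - 3)(q + 2) vanishes at q ∈ {-2, 0, 3}.
Local minima of A (where A''>0): A(-3)=243, A(4)=-1472. Local minima of B: B(-2)=-192, B(3)=-567.
So the global minimum of g is A(4) + B(3) − 6 = -1472 − 567 − 6 = -2045, attained at (4, 3).

(4, 3)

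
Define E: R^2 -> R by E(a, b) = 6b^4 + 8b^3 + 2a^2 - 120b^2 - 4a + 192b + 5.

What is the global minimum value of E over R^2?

E(a,b) separates as P(a) + Q(b) + 5, so its minimum is min P + min Q + 5.
P'(a) = 4a - 4 vanishes at a ∈ {1}; Q'(b) = 24(b - 2)(b - 1)(b + 4) vanishes at b ∈ {-4, 1, 2}.
Local minima of P (where P''>0): P(1)=-2. Local minima of Q: Q(-4)=-1664, Q(2)=64.
So the global minimum of E is P(1) + Q(-4) + 5 = -2 − 1664 + 5 = -1661, attained at (1, -4).

-1661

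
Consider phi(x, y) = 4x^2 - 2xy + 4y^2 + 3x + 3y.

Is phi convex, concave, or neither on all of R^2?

convex

phi is quadratic, so its Hessian is the constant matrix H = [[8, -2], [-2, 8]].
det(H) = 60, tr(H) = 16.
det(H) > 0 and tr(H) > 0, so H is positive definite everywhere: convex.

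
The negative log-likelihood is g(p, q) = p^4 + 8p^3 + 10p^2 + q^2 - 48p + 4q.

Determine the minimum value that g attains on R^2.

g(p,q) separates as A(p) + B(q), so its minimum is min A + min B.
A'(p) = 4(p - 1)(p + 3)(p + 4) vanishes at p ∈ {-4, -3, 1}; B'(q) = 2q + 4 vanishes at q ∈ {-2}.
Local minima of A (where A''>0): A(-4)=96, A(1)=-29. Local minima of B: B(-2)=-4.
So the global minimum of g is A(1) + B(-2) = -29 − 4 = -33, attained at (1, -2).

-33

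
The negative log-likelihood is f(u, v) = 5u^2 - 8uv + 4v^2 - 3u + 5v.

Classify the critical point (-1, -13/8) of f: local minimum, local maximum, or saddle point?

local minimum

The Hessian of f is constant: H = [[10, -8], [-8, 8]].
det(H) = 10·8 − (-8)² = 16.
det(H) > 0 and tr(H) = 18 > 0, so H is positive definite and the point is a local minimum.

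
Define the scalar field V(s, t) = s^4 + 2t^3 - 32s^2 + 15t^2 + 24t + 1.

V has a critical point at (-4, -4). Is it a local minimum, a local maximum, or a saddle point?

saddle point

The mixed partial ∂²V/∂s∂t is 0, so the Hessian at any point is diag(V_ss, V_tt) = diag(4(3s^2 - 16), 6(2t + 5)).
At (-4, -4): H = diag(128, -18).
The eigenvalues have opposite signs, so H is indefinite: a saddle point.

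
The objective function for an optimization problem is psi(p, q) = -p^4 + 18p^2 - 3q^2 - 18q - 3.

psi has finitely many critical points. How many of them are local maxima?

psi separates as a function of p plus a function of q, so ∇psi=0 decouples.
∂psi/∂p = -4p(p - 3)(p + 3) = 0 at p ∈ {-3, 0, 3}; ∂psi/∂q = -6(q + 3) = 0 at q ∈ {-3}.
The Hessian is diagonal: diag(psi_pp, psi_qq). Second derivatives: psi_pp(-3)=-72, psi_pp(0)=36, psi_pp(3)=-72; psi_qq(-3)=-6.
Local maxima occur where both diagonal entries negative: (-3, -3), (3, -3). Count: 2.

2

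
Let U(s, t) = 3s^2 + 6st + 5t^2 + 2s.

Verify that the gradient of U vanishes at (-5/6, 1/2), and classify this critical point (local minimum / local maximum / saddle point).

∇U = (6s + 6t + 2, 6s + 10t); substituting (-5/6, 1/2) gives ∇U = (0, 0), so (-5/6, 1/2) is indeed a critical point.
The Hessian of U is constant: H = [[6, 6], [6, 10]].
det(H) = 6·10 − 6² = 24.
det(H) > 0 and tr(H) = 16 > 0, so H is positive definite and the point is a local minimum.

local minimum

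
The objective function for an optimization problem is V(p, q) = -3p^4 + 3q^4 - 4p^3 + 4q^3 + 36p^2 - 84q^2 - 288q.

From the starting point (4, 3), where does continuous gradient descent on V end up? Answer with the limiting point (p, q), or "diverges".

diverges

V is separable, so gradient descent decouples: p follows -∂V/∂p, q follows -∂V/∂q.
∂V/∂p = -12p(p - 2)(p + 3); at p=4 this is -672, so p increases.
∂V/∂q = 12(q - 4)(q + 2)(q + 3); at q=3 this is -360, so q increases.
The p-coordinate has no critical point in that direction and runs off to infinity.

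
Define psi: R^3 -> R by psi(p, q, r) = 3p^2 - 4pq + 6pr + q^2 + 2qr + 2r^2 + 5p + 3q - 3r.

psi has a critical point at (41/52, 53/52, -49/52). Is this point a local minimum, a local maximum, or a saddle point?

The Hessian is constant: H = [[6, -4, 6], [-4, 2, 2], [6, 2, 4]].
Leading principal minors: Δ₁ = 6, Δ₂ = -4, Δ₃ = -208.
The minors fit neither the all-positive nor the alternating-sign pattern, so H is indefinite: a saddle point.

saddle point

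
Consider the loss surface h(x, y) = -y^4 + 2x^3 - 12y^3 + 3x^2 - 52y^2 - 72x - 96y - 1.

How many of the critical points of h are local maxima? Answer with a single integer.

h separates as a function of x plus a function of y, so ∇h=0 decouples.
∂h/∂x = 6(x - 3)(x + 4) = 0 at x ∈ {-4, 3}; ∂h/∂y = -4(y + 2)(y + 3)(y + 4) = 0 at y ∈ {-4, -3, -2}.
The Hessian is diagonal: diag(h_xx, h_yy). Second derivatives: h_xx(-4)=-42, h_xx(3)=42; h_yy(-4)=-8, h_yy(-3)=4, h_yy(-2)=-8.
Local maxima occur where both diagonal entries negative: (-4, -4), (-4, -2). Count: 2.

2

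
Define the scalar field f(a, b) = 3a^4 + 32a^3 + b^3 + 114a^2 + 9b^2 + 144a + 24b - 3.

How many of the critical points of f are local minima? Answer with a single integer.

f separates as a function of a plus a function of b, so ∇f=0 decouples.
∂f/∂a = 12(a + 1)(a + 3)(a + 4) = 0 at a ∈ {-4, -3, -1}; ∂f/∂b = 3(b + 2)(b + 4) = 0 at b ∈ {-4, -2}.
The Hessian is diagonal: diag(f_aa, f_bb). Second derivatives: f_aa(-4)=36, f_aa(-3)=-24, f_aa(-1)=72; f_bb(-4)=-6, f_bb(-2)=6.
Local minima occur where both diagonal entries positive: (-4, -2), (-1, -2). Count: 2.

2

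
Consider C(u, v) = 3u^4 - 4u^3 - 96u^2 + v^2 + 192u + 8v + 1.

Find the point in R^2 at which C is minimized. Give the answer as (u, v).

C(u,v) separates as P(u) + Q(v) + 1, so its minimum is min P + min Q + 1.
P'(u) = 12(u - 4)(u - 1)(u + 4) vanishes at u ∈ {-4, 1, 4}; Q'(v) = 2v + 8 vanishes at v ∈ {-4}.
Local minima of P (where P''>0): P(-4)=-1280, P(4)=-256. Local minima of Q: Q(-4)=-16.
So the global minimum of C is P(-4) + Q(-4) + 1 = -1280 − 16 + 1 = -1295, attained at (-4, -4).

(-4, -4)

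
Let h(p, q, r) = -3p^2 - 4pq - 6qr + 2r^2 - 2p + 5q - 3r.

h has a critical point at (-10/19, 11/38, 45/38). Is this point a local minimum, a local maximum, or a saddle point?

saddle point

The Hessian is constant: H = [[-6, -4, 0], [-4, 0, -6], [0, -6, 4]].
Leading principal minors: Δ₁ = -6, Δ₂ = -16, Δ₃ = 152.
The minors fit neither the all-positive nor the alternating-sign pattern, so H is indefinite: a saddle point.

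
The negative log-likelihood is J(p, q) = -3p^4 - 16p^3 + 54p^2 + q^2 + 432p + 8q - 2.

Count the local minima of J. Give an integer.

J separates as a function of p plus a function of q, so ∇J=0 decouples.
∂J/∂p = -12(p - 3)(p + 3)(p + 4) = 0 at p ∈ {-4, -3, 3}; ∂J/∂q = 2(q + 4) = 0 at q ∈ {-4}.
The Hessian is diagonal: diag(J_pp, J_qq). Second derivatives: J_pp(-4)=-84, J_pp(-3)=72, J_pp(3)=-504; J_qq(-4)=2.
Local minima occur where both diagonal entries positive: (-3, -4). Count: 1.

1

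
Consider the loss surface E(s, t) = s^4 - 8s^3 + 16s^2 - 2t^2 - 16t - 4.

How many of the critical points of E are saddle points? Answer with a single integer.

2

E separates as a function of s plus a function of t, so ∇E=0 decouples.
∂E/∂s = 4s(s - 4)(s - 2) = 0 at s ∈ {0, 2, 4}; ∂E/∂t = -4(t + 4) = 0 at t ∈ {-4}.
The Hessian is diagonal: diag(E_ss, E_tt). Second derivatives: E_ss(0)=32, E_ss(2)=-16, E_ss(4)=32; E_tt(-4)=-4.
Saddle points occur where the two diagonal entries have opposite signs: (0, -4), (4, -4). Count: 2.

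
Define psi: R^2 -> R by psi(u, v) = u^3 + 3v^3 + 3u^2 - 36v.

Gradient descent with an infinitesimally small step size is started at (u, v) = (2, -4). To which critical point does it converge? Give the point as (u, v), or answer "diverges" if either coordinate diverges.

diverges

psi is separable, so gradient descent decouples: u follows -∂psi/∂u, v follows -∂psi/∂v.
∂psi/∂u = 3u(u + 2); at u=2 this is 24, so u decreases.
∂psi/∂v = 9(v - 2)(v + 2); at v=-4 this is 108, so v decreases.
The v-coordinate has no critical point in that direction and runs off to infinity.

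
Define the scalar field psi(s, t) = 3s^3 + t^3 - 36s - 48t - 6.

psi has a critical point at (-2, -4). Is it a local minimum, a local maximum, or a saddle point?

local maximum

The mixed partial ∂²psi/∂s∂t is 0, so the Hessian at any point is diag(psi_ss, psi_tt) = diag(18s, 6t).
At (-2, -4): H = diag(-36, -24).
Both eigenvalues are negative, so H is negative definite: a local maximum.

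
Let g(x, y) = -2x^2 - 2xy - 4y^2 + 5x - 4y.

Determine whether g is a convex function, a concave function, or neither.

g is quadratic, so its Hessian is the constant matrix H = [[-4, -2], [-2, -8]].
det(H) = 28, tr(H) = -12.
det(H) > 0 and tr(H) < 0, so H is negative definite everywhere: concave.

concave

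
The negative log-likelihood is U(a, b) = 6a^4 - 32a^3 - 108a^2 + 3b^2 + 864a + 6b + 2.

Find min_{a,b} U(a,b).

U(a,b) separates as P(a) + Q(b) + 2, so its minimum is min P + min Q + 2.
P'(a) = 24(a - 4)(a - 3)(a + 3) vanishes at a ∈ {-3, 3, 4}; Q'(b) = 6b + 6 vanishes at b ∈ {-1}.
Local minima of P (where P''>0): P(-3)=-2214, P(4)=1216. Local minima of Q: Q(-1)=-3.
So the global minimum of U is P(-3) + Q(-1) + 2 = -2214 − 3 + 2 = -2215, attained at (-3, -1).

-2215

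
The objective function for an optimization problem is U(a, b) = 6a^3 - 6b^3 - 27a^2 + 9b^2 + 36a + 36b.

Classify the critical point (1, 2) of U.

The mixed partial ∂²U/∂a∂b is 0, so the Hessian at any point is diag(U_aa, U_bb) = diag(18(2a - 3), 18(-2b + 1)).
At (1, 2): H = diag(-18, -54).
Both eigenvalues are negative, so H is negative definite: a local maximum.

local maximum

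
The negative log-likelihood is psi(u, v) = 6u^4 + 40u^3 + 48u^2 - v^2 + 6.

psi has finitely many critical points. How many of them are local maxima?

1

psi separates as a function of u plus a function of v, so ∇psi=0 decouples.
∂psi/∂u = 24u(u + 1)(u + 4) = 0 at u ∈ {-4, -1, 0}; ∂psi/∂v = -2v = 0 at v ∈ {0}.
The Hessian is diagonal: diag(psi_uu, psi_vv). Second derivatives: psi_uu(-4)=288, psi_uu(-1)=-72, psi_uu(0)=96; psi_vv(0)=-2.
Local maxima occur where both diagonal entries negative: (-1, 0). Count: 1.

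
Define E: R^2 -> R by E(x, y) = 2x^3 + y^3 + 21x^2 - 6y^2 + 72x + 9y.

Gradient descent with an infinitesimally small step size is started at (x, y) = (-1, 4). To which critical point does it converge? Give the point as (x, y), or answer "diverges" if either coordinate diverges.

(-3, 3)

E is separable, so gradient descent decouples: x follows -∂E/∂x, y follows -∂E/∂y.
∂E/∂x = 6(x + 3)(x + 4); at x=-1 this is 36, so x decreases.
∂E/∂y = 3(y - 3)(y - 1); at y=4 this is 9, so y decreases.
x converges to its nearest critical value -3 (a local min of the x-part); y converges to 3. The iterate converges to (-3, 3).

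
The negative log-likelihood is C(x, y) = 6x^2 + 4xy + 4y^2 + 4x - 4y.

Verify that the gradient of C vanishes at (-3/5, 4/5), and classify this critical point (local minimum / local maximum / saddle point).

∇C = (12x + 4y + 4, 4x + 8y - 4); substituting (-3/5, 4/5) gives ∇C = (0, 0), so (-3/5, 4/5) is indeed a critical point.
The Hessian of C is constant: H = [[12, 4], [4, 8]].
det(H) = 12·8 − 4² = 80.
det(H) > 0 and tr(H) = 20 > 0, so H is positive definite and the point is a local minimum.

local minimum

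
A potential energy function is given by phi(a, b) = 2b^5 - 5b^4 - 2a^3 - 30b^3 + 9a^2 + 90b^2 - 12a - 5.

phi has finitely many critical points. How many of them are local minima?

phi separates as a function of a plus a function of b, so ∇phi=0 decouples.
∂phi/∂a = -6(a - 2)(a - 1) = 0 at a ∈ {1, 2}; ∂phi/∂b = 10b(b - 3)(b - 2)(b + 3) = 0 at b ∈ {-3, 0, 2, 3}.
The Hessian is diagonal: diag(phi_aa, phi_bb). Second derivatives: phi_aa(1)=6, phi_aa(2)=-6; phi_bb(-3)=-900, phi_bb(0)=180, phi_bb(2)=-100, phi_bb(3)=180.
Local minima occur where both diagonal entries positive: (1, 0), (1, 3). Count: 2.

2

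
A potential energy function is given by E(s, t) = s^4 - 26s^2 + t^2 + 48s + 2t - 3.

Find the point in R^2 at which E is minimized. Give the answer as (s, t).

E(s,t) separates as P(s) + Q(t) − 3, so its minimum is min P + min Q − 3.
P'(s) = 4(s - 3)(s - 1)(s + 4) vanishes at s ∈ {-4, 1, 3}; Q'(t) = 2(t + 1) vanishes at t ∈ {-1}.
Local minima of P (where P''>0): P(-4)=-352, P(3)=-9. Local minima of Q: Q(-1)=-1.
So the global minimum of E is P(-4) + Q(-1) − 3 = -352 − 1 − 3 = -356, attained at (-4, -1).

(-4, -1)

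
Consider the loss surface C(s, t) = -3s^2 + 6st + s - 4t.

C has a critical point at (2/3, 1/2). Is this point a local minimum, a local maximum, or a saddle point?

The Hessian of C is constant: H = [[-6, 6], [6, 0]].
det(H) = (-6)·0 − 6² = -36.
Since det(H) < 0, H is indefinite and the critical point is a saddle point.

saddle point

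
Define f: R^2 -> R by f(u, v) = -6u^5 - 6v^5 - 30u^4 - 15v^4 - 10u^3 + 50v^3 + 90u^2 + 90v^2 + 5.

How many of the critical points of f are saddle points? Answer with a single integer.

f separates as a function of u plus a function of v, so ∇f=0 decouples.
∂f/∂u = -30u(u - 1)(u + 2)(u + 3) = 0 at u ∈ {-3, -2, 0, 1}; ∂f/∂v = -30v(v - 2)(v + 1)(v + 3) = 0 at v ∈ {-3, -1, 0, 2}.
The Hessian is diagonal: diag(f_uu, f_vv). Second derivatives: f_uu(-3)=360, f_uu(-2)=-180, f_uu(0)=180, f_uu(1)=-360; f_vv(-3)=900, f_vv(-1)=-180, f_vv(0)=180, f_vv(2)=-900.
Saddle points occur where the two diagonal entries have opposite signs: (-3, -1), (-3, 2), (-2, -3), (-2, 0), (0, -1), (0, 2), (1, -3), (1, 0). Count: 8.

8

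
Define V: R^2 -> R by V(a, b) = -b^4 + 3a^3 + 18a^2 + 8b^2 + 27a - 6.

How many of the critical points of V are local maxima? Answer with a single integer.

V separates as a function of a plus a function of b, so ∇V=0 decouples.
∂V/∂a = 9(a + 1)(a + 3) = 0 at a ∈ {-3, -1}; ∂V/∂b = -4b(b - 2)(b + 2) = 0 at b ∈ {-2, 0, 2}.
The Hessian is diagonal: diag(V_aa, V_bb). Second derivatives: V_aa(-3)=-18, V_aa(-1)=18; V_bb(-2)=-32, V_bb(0)=16, V_bb(2)=-32.
Local maxima occur where both diagonal entries negative: (-3, -2), (-3, 2). Count: 2.

2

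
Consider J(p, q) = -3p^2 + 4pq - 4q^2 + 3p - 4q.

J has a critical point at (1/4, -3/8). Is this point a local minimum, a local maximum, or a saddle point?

local maximum

The Hessian of J is constant: H = [[-6, 4], [4, -8]].
det(H) = (-6)·(-8) − 4² = 32.
det(H) > 0 and tr(H) = -14 < 0, so H is negative definite and the point is a local maximum.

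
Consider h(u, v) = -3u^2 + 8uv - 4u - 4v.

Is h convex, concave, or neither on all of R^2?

neither

h is quadratic, so its Hessian is the constant matrix H = [[-6, 8], [8, 0]].
det(H) = -64, tr(H) = -6.
det(H) < 0, so H is indefinite: neither convex nor concave.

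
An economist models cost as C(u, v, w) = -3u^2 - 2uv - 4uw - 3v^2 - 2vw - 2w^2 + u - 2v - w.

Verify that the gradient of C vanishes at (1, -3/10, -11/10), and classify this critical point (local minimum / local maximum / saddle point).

local maximum

∇C = (-6u - 2v - 4w + 1, -2u - 6v - 2w - 2, -4u - 2v - 4w - 1); substituting (1, -3/10, -11/10) gives ∇C = (0, 0, 0), so (1, -3/10, -11/10) is indeed a critical point.
The Hessian is constant: H = [[-6, -2, -4], [-2, -6, -2], [-4, -2, -4]].
Leading principal minors: Δ₁ = -6, Δ₂ = 32, Δ₃ = -40.
The minors alternate sign starting negative (−, +, −), so H is negative definite: a local maximum.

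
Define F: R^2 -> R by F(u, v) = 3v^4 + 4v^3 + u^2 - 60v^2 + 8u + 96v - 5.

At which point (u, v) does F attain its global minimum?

(-4, -4)

F(u,v) separates as P(u) + Q(v) − 5, so its minimum is min P + min Q − 5.
P'(u) = 2u + 8 vanishes at u ∈ {-4}; Q'(v) = 12(v - 2)(v - 1)(v + 4) vanishes at v ∈ {-4, 1, 2}.
Local minima of P (where P''>0): P(-4)=-16. Local minima of Q: Q(-4)=-832, Q(2)=32.
So the global minimum of F is P(-4) + Q(-4) − 5 = -16 − 832 − 5 = -853, attained at (-4, -4).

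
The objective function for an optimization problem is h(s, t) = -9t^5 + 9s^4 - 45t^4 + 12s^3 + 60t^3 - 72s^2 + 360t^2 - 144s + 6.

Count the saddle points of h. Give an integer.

h separates as a function of s plus a function of t, so ∇h=0 decouples.
∂h/∂s = 36(s - 2)(s + 1)(s + 2) = 0 at s ∈ {-2, -1, 2}; ∂h/∂t = -45t(t - 2)(t + 2)(t + 4) = 0 at t ∈ {-4, -2, 0, 2}.
The Hessian is diagonal: diag(h_ss, h_tt). Second derivatives: h_ss(-2)=144, h_ss(-1)=-108, h_ss(2)=432; h_tt(-4)=2160, h_tt(-2)=-720, h_tt(0)=720, h_tt(2)=-2160.
Saddle points occur where the two diagonal entries have opposite signs: (-2, -2), (-2, 2), (-1, -4), (-1, 0), (2, -2), (2, 2). Count: 6.

6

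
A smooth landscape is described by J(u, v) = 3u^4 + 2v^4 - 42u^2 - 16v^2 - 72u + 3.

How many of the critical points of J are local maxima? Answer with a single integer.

J separates as a function of u plus a function of v, so ∇J=0 decouples.
∂J/∂u = 12(u - 3)(u + 1)(u + 2) = 0 at u ∈ {-2, -1, 3}; ∂J/∂v = 8v(v - 2)(v + 2) = 0 at v ∈ {-2, 0, 2}.
The Hessian is diagonal: diag(J_uu, J_vv). Second derivatives: J_uu(-2)=60, J_uu(-1)=-48, J_uu(3)=240; J_vv(-2)=64, J_vv(0)=-32, J_vv(2)=64.
Local maxima occur where both diagonal entries negative: (-1, 0). Count: 1.

1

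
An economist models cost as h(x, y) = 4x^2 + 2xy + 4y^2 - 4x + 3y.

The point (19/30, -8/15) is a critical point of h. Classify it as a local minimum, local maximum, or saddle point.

local minimum

The Hessian of h is constant: H = [[8, 2], [2, 8]].
det(H) = 8·8 − 2² = 60.
det(H) > 0 and tr(H) = 16 > 0, so H is positive definite and the point is a local minimum.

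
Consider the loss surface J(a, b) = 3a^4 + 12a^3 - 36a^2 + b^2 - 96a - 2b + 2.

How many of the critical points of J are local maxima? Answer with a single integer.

J separates as a function of a plus a function of b, so ∇J=0 decouples.
∂J/∂a = 12(a - 2)(a + 1)(a + 4) = 0 at a ∈ {-4, -1, 2}; ∂J/∂b = 2(b - 1) = 0 at b ∈ {1}.
The Hessian is diagonal: diag(J_aa, J_bb). Second derivatives: J_aa(-4)=216, J_aa(-1)=-108, J_aa(2)=216; J_bb(1)=2.
Local maxima occur where both diagonal entries negative: none. Count: 0.

0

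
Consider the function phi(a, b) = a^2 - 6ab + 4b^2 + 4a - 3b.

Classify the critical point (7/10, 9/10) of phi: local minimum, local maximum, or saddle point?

The Hessian of phi is constant: H = [[2, -6], [-6, 8]].
det(H) = 2·8 − (-6)² = -20.
Since det(H) < 0, H is indefinite and the critical point is a saddle point.

saddle point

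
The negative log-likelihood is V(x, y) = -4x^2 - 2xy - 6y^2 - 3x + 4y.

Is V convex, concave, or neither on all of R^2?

concave

V is quadratic, so its Hessian is the constant matrix H = [[-8, -2], [-2, -12]].
det(H) = 92, tr(H) = -20.
det(H) > 0 and tr(H) < 0, so H is negative definite everywhere: concave.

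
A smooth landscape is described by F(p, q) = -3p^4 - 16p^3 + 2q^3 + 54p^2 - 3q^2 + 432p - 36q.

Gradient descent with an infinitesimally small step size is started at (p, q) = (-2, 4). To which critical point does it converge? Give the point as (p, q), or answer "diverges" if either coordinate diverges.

(-3, 3)

F is separable, so gradient descent decouples: p follows -∂F/∂p, q follows -∂F/∂q.
∂F/∂p = -12(p - 3)(p + 3)(p + 4); at p=-2 this is 120, so p decreases.
∂F/∂q = 6(q - 3)(q + 2); at q=4 this is 36, so q decreases.
p converges to its nearest critical value -3 (a local min of the p-part); q converges to 3. The iterate converges to (-3, 3).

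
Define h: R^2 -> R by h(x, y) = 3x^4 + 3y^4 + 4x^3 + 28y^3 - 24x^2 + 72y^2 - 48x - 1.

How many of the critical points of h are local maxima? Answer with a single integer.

1

h separates as a function of x plus a function of y, so ∇h=0 decouples.
∂h/∂x = 12(x - 2)(x + 1)(x + 2) = 0 at x ∈ {-2, -1, 2}; ∂h/∂y = 12y(y + 3)(y + 4) = 0 at y ∈ {-4, -3, 0}.
The Hessian is diagonal: diag(h_xx, h_yy). Second derivatives: h_xx(-2)=48, h_xx(-1)=-36, h_xx(2)=144; h_yy(-4)=48, h_yy(-3)=-36, h_yy(0)=144.
Local maxima occur where both diagonal entries negative: (-1, -3). Count: 1.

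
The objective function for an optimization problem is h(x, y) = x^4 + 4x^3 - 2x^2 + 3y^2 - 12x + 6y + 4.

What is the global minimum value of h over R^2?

-8

h(x,y) separates as P(x) + Q(y) + 4, so its minimum is min P + min Q + 4.
P'(x) = 4(x - 1)(x + 1)(x + 3) vanishes at x ∈ {-3, -1, 1}; Q'(y) = 6y + 6 vanishes at y ∈ {-1}.
Local minima of P (where P''>0): P(-3)=-9, P(1)=-9. Local minima of Q: Q(-1)=-3.
So the global minimum of h is P(-3) + Q(-1) + 4 = -9 − 3 + 4 = -8, attained at (-3, -1).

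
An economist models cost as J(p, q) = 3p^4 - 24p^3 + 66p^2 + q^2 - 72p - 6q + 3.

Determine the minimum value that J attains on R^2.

J(p,q) separates as A(p) + B(q) + 3, so its minimum is min A + min B + 3.
A'(p) = 12(p - 3)(p - 2)(p - 1) vanishes at p ∈ {1, 2, 3}; B'(q) = 2q - 6 vanishes at q ∈ {3}.
Local minima of A (where A''>0): A(1)=-27, A(3)=-27. Local minima of B: B(3)=-9.
So the global minimum of J is A(1) + B(3) + 3 = -27 − 9 + 3 = -33, attained at (1, 3).

-33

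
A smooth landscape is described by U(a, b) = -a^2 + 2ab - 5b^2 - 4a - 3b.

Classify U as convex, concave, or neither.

concave

U is quadratic, so its Hessian is the constant matrix H = [[-2, 2], [2, -10]].
det(H) = 16, tr(H) = -12.
det(H) > 0 and tr(H) < 0, so H is negative definite everywhere: concave.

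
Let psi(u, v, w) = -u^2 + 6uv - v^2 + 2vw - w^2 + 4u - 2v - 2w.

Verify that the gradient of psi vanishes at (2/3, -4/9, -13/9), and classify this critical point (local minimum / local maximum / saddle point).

saddle point

∇psi = (-2u + 6v + 4, 6u - 2v + 2w - 2, 2v - 2w - 2); substituting (2/3, -4/9, -13/9) gives ∇psi = (0, 0, 0), so (2/3, -4/9, -13/9) is indeed a critical point.
The Hessian is constant: H = [[-2, 6, 0], [6, -2, 2], [0, 2, -2]].
Leading principal minors: Δ₁ = -2, Δ₂ = -32, Δ₃ = 72.
The minors fit neither the all-positive nor the alternating-sign pattern, so H is indefinite: a saddle point.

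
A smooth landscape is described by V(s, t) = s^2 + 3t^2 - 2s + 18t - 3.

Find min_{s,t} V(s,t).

V(s,t) separates as P(s) + Q(t) − 3, so its minimum is min P + min Q − 3.
P'(s) = 2s - 2 vanishes at s ∈ {1}; Q'(t) = 6(t + 3) vanishes at t ∈ {-3}.
Local minima of P (where P''>0): P(1)=-1. Local minima of Q: Q(-3)=-27.
So the global minimum of V is P(1) + Q(-3) − 3 = -1 − 27 − 3 = -31, attained at (1, -3).

-31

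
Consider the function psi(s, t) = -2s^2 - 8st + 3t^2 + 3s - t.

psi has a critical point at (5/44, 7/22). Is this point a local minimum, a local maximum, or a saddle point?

The Hessian of psi is constant: H = [[-4, -8], [-8, 6]].
det(H) = (-4)·6 − (-8)² = -88.
Since det(H) < 0, H is indefinite and the critical point is a saddle point.

saddle point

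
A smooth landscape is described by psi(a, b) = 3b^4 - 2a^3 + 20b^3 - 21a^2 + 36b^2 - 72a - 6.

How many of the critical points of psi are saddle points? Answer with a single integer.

psi separates as a function of a plus a function of b, so ∇psi=0 decouples.
∂psi/∂a = -6(a + 3)(a + 4) = 0 at a ∈ {-4, -3}; ∂psi/∂b = 12b(b + 2)(b + 3) = 0 at b ∈ {-3, -2, 0}.
The Hessian is diagonal: diag(psi_aa, psi_bb). Second derivatives: psi_aa(-4)=6, psi_aa(-3)=-6; psi_bb(-3)=36, psi_bb(-2)=-24, psi_bb(0)=72.
Saddle points occur where the two diagonal entries have opposite signs: (-4, -2), (-3, -3), (-3, 0). Count: 3.

3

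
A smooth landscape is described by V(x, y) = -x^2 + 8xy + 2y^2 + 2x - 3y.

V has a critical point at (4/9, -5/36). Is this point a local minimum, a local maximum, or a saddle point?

The Hessian of V is constant: H = [[-2, 8], [8, 4]].
det(H) = (-2)·4 − 8² = -72.
Since det(H) < 0, H is indefinite and the critical point is a saddle point.

saddle point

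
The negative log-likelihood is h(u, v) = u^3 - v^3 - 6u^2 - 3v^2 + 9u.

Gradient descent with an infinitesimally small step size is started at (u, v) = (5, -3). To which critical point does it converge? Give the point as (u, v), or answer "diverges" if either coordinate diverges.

h is separable, so gradient descent decouples: u follows -∂h/∂u, v follows -∂h/∂v.
∂h/∂u = 3(u - 3)(u - 1); at u=5 this is 24, so u decreases.
∂h/∂v = -3v(v + 2); at v=-3 this is -9, so v increases.
u converges to its nearest critical value 3 (a local min of the u-part); v converges to -2. The iterate converges to (3, -2).

(3, -2)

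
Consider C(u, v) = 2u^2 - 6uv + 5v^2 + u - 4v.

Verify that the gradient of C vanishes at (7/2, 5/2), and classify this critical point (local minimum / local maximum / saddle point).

∇C = (4u - 6v + 1, -6u + 10v - 4); substituting (7/2, 5/2) gives ∇C = (0, 0), so (7/2, 5/2) is indeed a critical point.
The Hessian of C is constant: H = [[4, -6], [-6, 10]].
det(H) = 4·10 − (-6)² = 4.
det(H) > 0 and tr(H) = 14 > 0, so H is positive definite and the point is a local minimum.

local minimum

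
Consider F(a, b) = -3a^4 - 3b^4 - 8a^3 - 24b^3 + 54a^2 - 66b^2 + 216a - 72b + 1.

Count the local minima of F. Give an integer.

1

F separates as a function of a plus a function of b, so ∇F=0 decouples.
∂F/∂a = -12(a - 3)(a + 2)(a + 3) = 0 at a ∈ {-3, -2, 3}; ∂F/∂b = -12(b + 1)(b + 2)(b + 3) = 0 at b ∈ {-3, -2, -1}.
The Hessian is diagonal: diag(F_aa, F_bb). Second derivatives: F_aa(-3)=-72, F_aa(-2)=60, F_aa(3)=-360; F_bb(-3)=-24, F_bb(-2)=12, F_bb(-1)=-24.
Local minima occur where both diagonal entries positive: (-2, -2). Count: 1.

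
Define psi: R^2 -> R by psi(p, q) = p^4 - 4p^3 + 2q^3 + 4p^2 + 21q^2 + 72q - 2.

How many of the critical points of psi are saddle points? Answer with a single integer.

3

psi separates as a function of p plus a function of q, so ∇psi=0 decouples.
∂psi/∂p = 4p(p - 2)(p - 1) = 0 at p ∈ {0, 1, 2}; ∂psi/∂q = 6(q + 3)(q + 4) = 0 at q ∈ {-4, -3}.
The Hessian is diagonal: diag(psi_pp, psi_qq). Second derivatives: psi_pp(0)=8, psi_pp(1)=-4, psi_pp(2)=8; psi_qq(-4)=-6, psi_qq(-3)=6.
Saddle points occur where the two diagonal entries have opposite signs: (0, -4), (1, -3), (2, -4). Count: 3.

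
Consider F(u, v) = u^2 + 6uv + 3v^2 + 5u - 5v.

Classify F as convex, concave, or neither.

neither

F is quadratic, so its Hessian is the constant matrix H = [[2, 6], [6, 6]].
det(H) = -24, tr(H) = 8.
det(H) < 0, so H is indefinite: neither convex nor concave.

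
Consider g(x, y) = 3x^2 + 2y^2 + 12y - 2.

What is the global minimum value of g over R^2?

g(x,y) separates as P(x) + Q(y) − 2, so its minimum is min P + min Q − 2.
P'(x) = 6x vanishes at x ∈ {0}; Q'(y) = 4y + 12 vanishes at y ∈ {-3}.
Local minima of P (where P''>0): P(0)=0. Local minima of Q: Q(-3)=-18.
So the global minimum of g is P(0) + Q(-3) − 2 = 0 − 18 − 2 = -20, attained at (0, -3).

-20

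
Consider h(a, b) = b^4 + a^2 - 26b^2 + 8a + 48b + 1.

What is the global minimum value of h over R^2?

-367

h(a,b) separates as P(a) + Q(b) + 1, so its minimum is min P + min Q + 1.
P'(a) = 2a + 8 vanishes at a ∈ {-4}; Q'(b) = 4(b - 3)(b - 1)(b + 4) vanishes at b ∈ {-4, 1, 3}.
Local minima of P (where P''>0): P(-4)=-16. Local minima of Q: Q(-4)=-352, Q(3)=-9.
So the global minimum of h is P(-4) + Q(-4) + 1 = -16 − 352 + 1 = -367, attained at (-4, -4).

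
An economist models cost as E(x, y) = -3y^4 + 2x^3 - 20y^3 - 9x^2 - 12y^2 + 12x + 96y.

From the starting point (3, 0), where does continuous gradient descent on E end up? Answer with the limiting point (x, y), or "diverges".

(2, -2)

E is separable, so gradient descent decouples: x follows -∂E/∂x, y follows -∂E/∂y.
∂E/∂x = 6(x - 2)(x - 1); at x=3 this is 12, so x decreases.
∂E/∂y = -12(y - 1)(y + 2)(y + 4); at y=0 this is 96, so y decreases.
x converges to its nearest critical value 2 (a local min of the x-part); y converges to -2. The iterate converges to (2, -2).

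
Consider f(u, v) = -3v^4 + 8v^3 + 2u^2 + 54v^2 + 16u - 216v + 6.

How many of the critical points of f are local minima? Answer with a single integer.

1

f separates as a function of u plus a function of v, so ∇f=0 decouples.
∂f/∂u = 4(u + 4) = 0 at u ∈ {-4}; ∂f/∂v = -12(v - 3)(v - 2)(v + 3) = 0 at v ∈ {-3, 2, 3}.
The Hessian is diagonal: diag(f_uu, f_vv). Second derivatives: f_uu(-4)=4; f_vv(-3)=-360, f_vv(2)=60, f_vv(3)=-72.
Local minima occur where both diagonal entries positive: (-4, 2). Count: 1.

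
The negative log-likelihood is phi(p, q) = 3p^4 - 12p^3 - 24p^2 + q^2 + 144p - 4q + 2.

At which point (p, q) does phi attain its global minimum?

phi(p,q) separates as A(p) + B(q) + 2, so its minimum is min A + min B + 2.
A'(p) = 12(p - 3)(p - 2)(p + 2) vanishes at p ∈ {-2, 2, 3}; B'(q) = 2q - 4 vanishes at q ∈ {2}.
Local minima of A (where A''>0): A(-2)=-240, A(3)=135. Local minima of B: B(2)=-4.
So the global minimum of phi is A(-2) + B(2) + 2 = -240 − 4 + 2 = -242, attained at (-2, 2).

(-2, 2)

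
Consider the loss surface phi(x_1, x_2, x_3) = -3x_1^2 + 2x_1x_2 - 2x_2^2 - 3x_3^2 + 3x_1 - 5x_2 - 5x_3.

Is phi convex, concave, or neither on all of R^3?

phi is quadratic, so its Hessian is the constant matrix H = [[-6, 2, 0], [2, -4, 0], [0, 0, -6]].
Leading principal minors: -6, 20, -120.
Signs alternate −, +, − ⇒ H ≺ 0 ⇒ concave.

concave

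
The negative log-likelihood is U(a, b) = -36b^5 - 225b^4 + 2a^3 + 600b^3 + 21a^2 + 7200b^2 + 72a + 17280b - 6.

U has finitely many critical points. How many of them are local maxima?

2

U separates as a function of a plus a function of b, so ∇U=0 decouples.
∂U/∂a = 6(a + 3)(a + 4) = 0 at a ∈ {-4, -3}; ∂U/∂b = -180(b - 4)(b + 2)(b + 3)(b + 4) = 0 at b ∈ {-4, -3, -2, 4}.
The Hessian is diagonal: diag(U_aa, U_bb). Second derivatives: U_aa(-4)=-6, U_aa(-3)=6; U_bb(-4)=2880, U_bb(-3)=-1260, U_bb(-2)=2160, U_bb(4)=-60480.
Local maxima occur where both diagonal entries negative: (-4, -3), (-4, 4). Count: 2.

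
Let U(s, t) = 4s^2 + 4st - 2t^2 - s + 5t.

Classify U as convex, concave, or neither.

U is quadratic, so its Hessian is the constant matrix H = [[8, 4], [4, -4]].
det(H) = -48, tr(H) = 4.
det(H) < 0, so H is indefinite: neither convex nor concave.

neither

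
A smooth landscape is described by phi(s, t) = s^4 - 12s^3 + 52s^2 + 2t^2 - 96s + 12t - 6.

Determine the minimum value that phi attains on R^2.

phi(s,t) separates as P(s) + Q(t) − 6, so its minimum is min P + min Q − 6.
P'(s) = 4(s - 4)(s - 3)(s - 2) vanishes at s ∈ {2, 3, 4}; Q'(t) = 4(t + 3) vanishes at t ∈ {-3}.
Local minima of P (where P''>0): P(2)=-64, P(4)=-64. Local minima of Q: Q(-3)=-18.
So the global minimum of phi is P(2) + Q(-3) − 6 = -64 − 18 − 6 = -88, attained at (2, -3).

-88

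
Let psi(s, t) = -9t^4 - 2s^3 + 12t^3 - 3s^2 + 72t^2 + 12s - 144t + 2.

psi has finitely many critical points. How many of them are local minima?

psi separates as a function of s plus a function of t, so ∇psi=0 decouples.
∂psi/∂s = -6(s - 1)(s + 2) = 0 at s ∈ {-2, 1}; ∂psi/∂t = -36(t - 2)(t - 1)(t + 2) = 0 at t ∈ {-2, 1, 2}.
The Hessian is diagonal: diag(psi_ss, psi_tt). Second derivatives: psi_ss(-2)=18, psi_ss(1)=-18; psi_tt(-2)=-432, psi_tt(1)=108, psi_tt(2)=-144.
Local minima occur where both diagonal entries positive: (-2, 1). Count: 1.

1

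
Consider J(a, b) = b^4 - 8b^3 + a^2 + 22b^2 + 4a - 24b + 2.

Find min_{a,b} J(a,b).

-11

J(a,b) separates as P(a) + Q(b) + 2, so its minimum is min P + min Q + 2.
P'(a) = 2a + 4 vanishes at a ∈ {-2}; Q'(b) = 4(b - 3)(b - 2)(b - 1) vanishes at b ∈ {1, 2, 3}.
Local minima of P (where P''>0): P(-2)=-4. Local minima of Q: Q(1)=-9, Q(3)=-9.
So the global minimum of J is P(-2) + Q(1) + 2 = -4 − 9 + 2 = -11, attained at (-2, 1).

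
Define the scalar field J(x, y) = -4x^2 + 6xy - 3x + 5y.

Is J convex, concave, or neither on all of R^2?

J is quadratic, so its Hessian is the constant matrix H = [[-8, 6], [6, 0]].
det(H) = -36, tr(H) = -8.
det(H) < 0, so H is indefinite: neither convex nor concave.

neither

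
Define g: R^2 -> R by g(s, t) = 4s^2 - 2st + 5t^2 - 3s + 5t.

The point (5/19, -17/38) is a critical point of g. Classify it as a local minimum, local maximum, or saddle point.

local minimum

The Hessian of g is constant: H = [[8, -2], [-2, 10]].
det(H) = 8·10 − (-2)² = 76.
det(H) > 0 and tr(H) = 18 > 0, so H is positive definite and the point is a local minimum.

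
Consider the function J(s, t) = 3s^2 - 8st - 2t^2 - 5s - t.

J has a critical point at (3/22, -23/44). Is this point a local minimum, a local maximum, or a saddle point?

The Hessian of J is constant: H = [[6, -8], [-8, -4]].
det(H) = 6·(-4) − (-8)² = -88.
Since det(H) < 0, H is indefinite and the critical point is a saddle point.

saddle point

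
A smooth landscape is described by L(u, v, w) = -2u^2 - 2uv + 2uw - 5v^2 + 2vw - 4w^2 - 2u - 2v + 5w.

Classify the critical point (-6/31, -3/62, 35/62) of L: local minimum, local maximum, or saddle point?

The Hessian is constant: H = [[-4, -2, 2], [-2, -10, 2], [2, 2, -8]].
Leading principal minors: Δ₁ = -4, Δ₂ = 36, Δ₃ = -248.
The minors alternate sign starting negative (−, +, −), so H is negative definite: a local maximum.

local maximum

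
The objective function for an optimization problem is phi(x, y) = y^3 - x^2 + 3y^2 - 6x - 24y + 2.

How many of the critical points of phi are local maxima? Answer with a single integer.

phi separates as a function of x plus a function of y, so ∇phi=0 decouples.
∂phi/∂x = -2(x + 3) = 0 at x ∈ {-3}; ∂phi/∂y = 3(y - 2)(y + 4) = 0 at y ∈ {-4, 2}.
The Hessian is diagonal: diag(phi_xx, phi_yy). Second derivatives: phi_xx(-3)=-2; phi_yy(-4)=-18, phi_yy(2)=18.
Local maxima occur where both diagonal entries negative: (-3, -4). Count: 1.

1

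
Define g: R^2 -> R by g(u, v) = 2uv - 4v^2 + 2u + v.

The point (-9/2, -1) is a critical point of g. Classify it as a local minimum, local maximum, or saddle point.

The Hessian of g is constant: H = [[0, 2], [2, -8]].
det(H) = 0·(-8) − 2² = -4.
Since det(H) < 0, H is indefinite and the critical point is a saddle point.

saddle point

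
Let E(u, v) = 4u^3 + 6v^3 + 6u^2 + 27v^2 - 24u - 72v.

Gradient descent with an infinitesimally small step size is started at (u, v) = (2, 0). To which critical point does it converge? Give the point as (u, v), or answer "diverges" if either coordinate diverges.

E is separable, so gradient descent decouples: u follows -∂E/∂u, v follows -∂E/∂v.
∂E/∂u = 12(u - 1)(u + 2); at u=2 this is 48, so u decreases.
∂E/∂v = 18(v - 1)(v + 4); at v=0 this is -72, so v increases.
u converges to its nearest critical value 1 (a local min of the u-part); v converges to 1. The iterate converges to (1, 1).

(1, 1)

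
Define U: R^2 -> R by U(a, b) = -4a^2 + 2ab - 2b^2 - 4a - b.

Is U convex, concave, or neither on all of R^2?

U is quadratic, so its Hessian is the constant matrix H = [[-8, 2], [2, -4]].
det(H) = 28, tr(H) = -12.
det(H) > 0 and tr(H) < 0, so H is negative definite everywhere: concave.

concave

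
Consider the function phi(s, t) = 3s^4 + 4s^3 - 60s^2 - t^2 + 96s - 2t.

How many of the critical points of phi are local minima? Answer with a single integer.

0

phi separates as a function of s plus a function of t, so ∇phi=0 decouples.
∂phi/∂s = 12(s - 2)(s - 1)(s + 4) = 0 at s ∈ {-4, 1, 2}; ∂phi/∂t = -2(t + 1) = 0 at t ∈ {-1}.
The Hessian is diagonal: diag(phi_ss, phi_tt). Second derivatives: phi_ss(-4)=360, phi_ss(1)=-60, phi_ss(2)=72; phi_tt(-1)=-2.
Local minima occur where both diagonal entries positive: none. Count: 0.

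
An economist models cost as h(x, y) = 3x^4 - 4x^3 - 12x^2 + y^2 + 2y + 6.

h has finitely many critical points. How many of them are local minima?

h separates as a function of x plus a function of y, so ∇h=0 decouples.
∂h/∂x = 12x(x - 2)(x + 1) = 0 at x ∈ {-1, 0, 2}; ∂h/∂y = 2(y + 1) = 0 at y ∈ {-1}.
The Hessian is diagonal: diag(h_xx, h_yy). Second derivatives: h_xx(-1)=36, h_xx(0)=-24, h_xx(2)=72; h_yy(-1)=2.
Local minima occur where both diagonal entries positive: (-1, -1), (2, -1). Count: 2.

2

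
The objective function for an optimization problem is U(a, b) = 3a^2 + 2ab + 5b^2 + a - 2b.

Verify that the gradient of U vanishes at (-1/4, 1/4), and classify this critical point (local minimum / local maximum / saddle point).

local minimum

∇U = (6a + 2b + 1, 2a + 10b - 2); substituting (-1/4, 1/4) gives ∇U = (0, 0), so (-1/4, 1/4) is indeed a critical point.
The Hessian of U is constant: H = [[6, 2], [2, 10]].
det(H) = 6·10 − 2² = 56.
det(H) > 0 and tr(H) = 16 > 0, so H is positive definite and the point is a local minimum.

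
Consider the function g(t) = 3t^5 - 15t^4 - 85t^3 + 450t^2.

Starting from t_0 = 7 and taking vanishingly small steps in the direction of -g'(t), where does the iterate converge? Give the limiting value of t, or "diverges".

g'(t) = 15t(t - 5)(t - 3)(t + 4), so g'(7) = 9240.
Gradient descent moves in the -g' direction, i.e. t is decreasing.
The nearest critical point in that direction is t = 5, where g'' = 1350 > 0 (a local minimum). The iterate converges there.

5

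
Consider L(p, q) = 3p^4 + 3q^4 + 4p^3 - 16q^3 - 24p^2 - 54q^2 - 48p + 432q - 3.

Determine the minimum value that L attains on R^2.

-1222

L(p,q) separates as A(p) + B(q) − 3, so its minimum is min A + min B − 3.
A'(p) = 12(p - 2)(p + 1)(p + 2) vanishes at p ∈ {-2, -1, 2}; B'(q) = 12(q - 4)(q - 3)(q + 3) vanishes at q ∈ {-3, 3, 4}.
Local minima of A (where A''>0): A(-2)=16, A(2)=-112. Local minima of B: B(-3)=-1107, B(4)=608.
So the global minimum of L is A(2) + B(-3) − 3 = -112 − 1107 − 3 = -1222, attained at (2, -3).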